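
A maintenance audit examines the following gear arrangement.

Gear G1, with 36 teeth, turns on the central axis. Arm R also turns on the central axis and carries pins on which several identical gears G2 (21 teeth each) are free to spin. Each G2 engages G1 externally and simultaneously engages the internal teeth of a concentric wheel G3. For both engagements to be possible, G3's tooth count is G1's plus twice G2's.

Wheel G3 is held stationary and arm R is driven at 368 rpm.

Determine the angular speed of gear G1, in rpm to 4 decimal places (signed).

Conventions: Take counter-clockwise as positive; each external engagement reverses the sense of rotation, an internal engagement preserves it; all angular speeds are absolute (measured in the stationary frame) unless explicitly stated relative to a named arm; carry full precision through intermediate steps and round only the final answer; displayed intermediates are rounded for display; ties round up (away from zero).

+1165.3333 rpm

planetary set (36T centre, 21T on arm, 78T internal) — Willis relation
normalise by the input: solve with ω_arm = 1, then scale by 368 rpm
ring teeth: 36 + 2·21 = 78
36(ω_sun−ω_arm) = −78(ω_ring−ω_arm),  ω_ring = 0, ω_arm = 1
ω_sun = 1 − (78/36)(0−1) = 19/6
scale: ω_sun = 19/6 × 368 rpm = +1165.3333 rpm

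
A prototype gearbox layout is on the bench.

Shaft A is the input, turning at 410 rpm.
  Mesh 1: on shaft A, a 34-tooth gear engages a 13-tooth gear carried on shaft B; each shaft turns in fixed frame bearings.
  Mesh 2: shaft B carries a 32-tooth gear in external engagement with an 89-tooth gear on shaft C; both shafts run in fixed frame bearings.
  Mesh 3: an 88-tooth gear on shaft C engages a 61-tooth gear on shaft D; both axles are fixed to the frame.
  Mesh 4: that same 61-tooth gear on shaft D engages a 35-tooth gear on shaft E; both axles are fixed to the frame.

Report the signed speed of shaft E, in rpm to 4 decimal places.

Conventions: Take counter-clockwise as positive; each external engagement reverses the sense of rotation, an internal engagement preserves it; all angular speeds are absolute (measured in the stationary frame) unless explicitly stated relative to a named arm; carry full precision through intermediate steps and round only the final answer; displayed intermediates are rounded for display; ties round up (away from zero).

+969.3799 rpm

class = fixed-axis compound train [4 meshes; 4 ratios multiply, 4 sense flips]
mesh 1 [34T→13T]: ω = 410.0000×34/13 = 1072.3077 rpm, sense flips to −
mesh 2 [32T→89T]: ω = 1072.3077×32/89 = 385.5488 rpm, sense flips to +
mesh 3 [88T→61T]: ω = 385.5488×88/61 = 556.2016 rpm, sense flips to −
mesh 4 [61T→35T]: ω = 556.2016×61/35 = 969.3799 rpm, sense flips to +
signed output speed = +969.3799 rpm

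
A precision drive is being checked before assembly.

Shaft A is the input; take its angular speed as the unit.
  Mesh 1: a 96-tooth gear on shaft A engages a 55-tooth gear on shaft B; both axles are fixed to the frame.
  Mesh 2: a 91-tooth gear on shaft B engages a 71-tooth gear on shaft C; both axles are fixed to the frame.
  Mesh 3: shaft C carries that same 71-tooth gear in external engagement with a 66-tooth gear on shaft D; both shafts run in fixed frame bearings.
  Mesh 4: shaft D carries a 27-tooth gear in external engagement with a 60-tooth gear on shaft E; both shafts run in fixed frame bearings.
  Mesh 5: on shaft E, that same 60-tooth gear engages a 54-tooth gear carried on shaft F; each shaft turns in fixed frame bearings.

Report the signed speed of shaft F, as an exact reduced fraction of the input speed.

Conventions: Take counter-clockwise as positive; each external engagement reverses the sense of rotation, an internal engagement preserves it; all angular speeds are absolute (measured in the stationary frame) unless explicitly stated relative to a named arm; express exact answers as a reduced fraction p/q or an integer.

5-mesh fixed-axis compound train (all bearings frame-fixed)
mesh 1 [96T→55T]: |ω|/ω_in = 1×96/55 = 96/55, sense flips to −
mesh 2 [91T→71T]: |ω|/ω_in = (96/55)×91/71 = 8736/3905, sense flips to +
mesh 3 [71T→66T]: |ω|/ω_in = (8736/3905)×71/66 = 1456/605, sense flips to −
mesh 4 [27T→60T]: |ω|/ω_in = (1456/605)×27/60 = 3276/3025, sense flips to +
mesh 5 [60T→54T]: |ω|/ω_in = (3276/3025)×60/54 = 728/605, sense flips to −
signed output speed (× input speed) = -728/605

-728/605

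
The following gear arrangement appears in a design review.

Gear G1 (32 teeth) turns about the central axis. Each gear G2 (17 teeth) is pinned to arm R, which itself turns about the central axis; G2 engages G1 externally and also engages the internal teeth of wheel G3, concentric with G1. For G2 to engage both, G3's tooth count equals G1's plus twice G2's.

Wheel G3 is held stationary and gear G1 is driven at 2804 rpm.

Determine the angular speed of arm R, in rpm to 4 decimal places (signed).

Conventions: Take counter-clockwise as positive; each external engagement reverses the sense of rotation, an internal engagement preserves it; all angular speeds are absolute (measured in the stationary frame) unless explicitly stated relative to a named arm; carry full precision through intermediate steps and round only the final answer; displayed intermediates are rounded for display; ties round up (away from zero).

+915.5918 rpm

class = planetary set [G3 = 32+2·17 = 66; Willis about the carrier]
normalise by the input: solve with ω_sun = 1, then scale by 2804 rpm
ring teeth: 32 + 2·17 = 66
32(ω_sun−ω_arm) = −66(ω_ring−ω_arm),  ω_ring = 0, ω_sun = 1
32(1−ω_arm) = −66(0−ω_arm)  ⇒  98·ω_arm = 32  ⇒  ω_arm = 16/49
scale: ω_arm = 16/49 × 2804 rpm = +915.5918 rpm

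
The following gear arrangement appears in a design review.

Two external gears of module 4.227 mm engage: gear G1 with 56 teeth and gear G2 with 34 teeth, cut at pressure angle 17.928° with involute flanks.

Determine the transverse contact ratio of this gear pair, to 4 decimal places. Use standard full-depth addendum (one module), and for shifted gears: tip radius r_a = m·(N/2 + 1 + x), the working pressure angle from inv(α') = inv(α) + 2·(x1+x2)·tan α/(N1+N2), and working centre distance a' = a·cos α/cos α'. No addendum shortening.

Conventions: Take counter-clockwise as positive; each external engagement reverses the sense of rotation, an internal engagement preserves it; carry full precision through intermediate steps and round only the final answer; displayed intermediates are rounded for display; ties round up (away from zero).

1.8415

recognized (one external pair, fixed centres): single-mesh tooth geometry, m = 4.227, N1 = 56, N2 = 34
base radii: r_b1 = 112.609116, r_b2 = 68.369821
tip radii: r_a1 = 122.583000, r_a2 = 76.086000
no profile shift: α' = α, a' = a
action lengths: √(r_a1²−r_b1²) = 48.433241, √(r_a2²−r_b2²) = 33.386330
base pitch p_b = π·m·cos α = 12.634713
CR = (48.433241 + 33.386330 − 190.215000·sin 17.92800°)/12.634713 = 1.841536
contact ratio ≈ 1.8415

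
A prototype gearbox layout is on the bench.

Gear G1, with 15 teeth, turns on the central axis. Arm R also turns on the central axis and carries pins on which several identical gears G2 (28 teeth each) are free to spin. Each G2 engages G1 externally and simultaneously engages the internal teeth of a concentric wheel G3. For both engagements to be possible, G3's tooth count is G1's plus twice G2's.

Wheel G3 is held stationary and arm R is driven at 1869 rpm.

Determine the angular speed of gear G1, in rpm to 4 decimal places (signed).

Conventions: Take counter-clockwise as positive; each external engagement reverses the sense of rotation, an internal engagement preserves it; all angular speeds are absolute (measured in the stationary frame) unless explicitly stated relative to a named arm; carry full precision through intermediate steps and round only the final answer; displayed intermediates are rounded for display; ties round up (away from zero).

topology: planetary set — G1 15T / G2 28T / G3 71T, arm = carrier (Willis)
normalise by the input: solve with ω_arm = 1, then scale by 1869 rpm
ring teeth: 15 + 2·28 = 71
15(ω_sun−ω_arm) = −71(ω_ring−ω_arm),  ω_ring = 0, ω_arm = 1
ω_sun = 1 − (71/15)(0−1) = 86/15
scale: ω_sun = 86/15 × 1869 rpm = +10715.6000 rpm

+10715.6000 rpm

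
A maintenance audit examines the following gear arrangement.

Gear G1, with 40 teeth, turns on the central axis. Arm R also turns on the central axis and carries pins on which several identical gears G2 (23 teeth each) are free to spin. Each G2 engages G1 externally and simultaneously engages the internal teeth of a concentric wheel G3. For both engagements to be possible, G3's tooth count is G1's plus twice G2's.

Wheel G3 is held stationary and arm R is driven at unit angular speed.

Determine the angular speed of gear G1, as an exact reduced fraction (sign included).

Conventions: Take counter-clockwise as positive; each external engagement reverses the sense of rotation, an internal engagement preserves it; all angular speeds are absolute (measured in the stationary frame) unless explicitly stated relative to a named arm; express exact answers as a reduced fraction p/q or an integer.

63/20

recognized (axles ride arm R): planetary set, 40/23/86 teeth
ring teeth: 40 + 2·23 = 86
40(ω_sun−ω_arm) = −86(ω_ring−ω_arm),  ω_ring = 0, ω_arm = 1
ω_sun = 1 − (86/40)(0−1) = 63/20
exact speed ratio = 63/20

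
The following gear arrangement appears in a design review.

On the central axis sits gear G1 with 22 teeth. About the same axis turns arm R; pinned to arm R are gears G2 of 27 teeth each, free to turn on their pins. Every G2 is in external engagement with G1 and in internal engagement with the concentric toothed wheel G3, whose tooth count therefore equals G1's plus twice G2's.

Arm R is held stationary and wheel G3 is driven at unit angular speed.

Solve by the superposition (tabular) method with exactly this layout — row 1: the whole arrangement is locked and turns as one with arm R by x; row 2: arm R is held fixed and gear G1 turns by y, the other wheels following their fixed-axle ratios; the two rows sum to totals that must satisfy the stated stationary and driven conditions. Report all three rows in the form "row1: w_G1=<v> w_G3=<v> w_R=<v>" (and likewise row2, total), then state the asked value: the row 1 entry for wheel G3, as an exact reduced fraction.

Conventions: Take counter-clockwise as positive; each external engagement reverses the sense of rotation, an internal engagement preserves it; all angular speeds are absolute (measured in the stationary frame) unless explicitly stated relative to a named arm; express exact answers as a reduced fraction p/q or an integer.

row1: w_G1=0 w_G3=0 w_R=0
row2: w_G1=-38/11 w_G3=1 w_R=0
total: w_G1=-38/11 w_G3=1 w_R=0
asked value: 0

planetary set (22T centre, 27T on arm, 76T internal) — Willis relation
row 1: whole set turns with the arm by x
superposition row 2 [arm held]: sun y, ring −(22/76)·y, arm 0
boundary: total ω_arm = x = 0 and total ω_ring = x − (22/76)·y = 1  ⇒  y = -38/11, x = 0
row 2 ring = −(22/76)·(-38/11) = 1
totals (row 1 + row 2): sun 0 + (-38/11) = -38/11, ring 0 + 1 = 1, arm 0 + 0 = 0
asked cell (row1, ring) = 0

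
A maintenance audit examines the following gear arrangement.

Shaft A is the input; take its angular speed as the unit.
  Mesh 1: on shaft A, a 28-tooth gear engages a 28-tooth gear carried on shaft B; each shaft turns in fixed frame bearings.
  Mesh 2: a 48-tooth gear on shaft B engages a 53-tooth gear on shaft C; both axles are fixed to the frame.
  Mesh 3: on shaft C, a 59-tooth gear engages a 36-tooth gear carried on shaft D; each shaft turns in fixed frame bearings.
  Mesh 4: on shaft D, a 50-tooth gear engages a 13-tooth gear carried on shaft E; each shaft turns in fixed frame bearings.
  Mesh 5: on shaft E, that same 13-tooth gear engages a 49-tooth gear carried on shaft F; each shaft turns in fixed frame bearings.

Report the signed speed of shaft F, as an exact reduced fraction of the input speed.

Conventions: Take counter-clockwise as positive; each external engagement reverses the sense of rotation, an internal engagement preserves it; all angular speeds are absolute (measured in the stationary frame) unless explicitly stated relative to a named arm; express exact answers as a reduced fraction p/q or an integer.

-11800/7791

5-mesh fixed-axis compound train (all bearings frame-fixed)
mesh 1 [28T→28T]: |ω|/ω_in = 1×28/28 = 1, sense flips to −
mesh 2 [48T→53T]: |ω|/ω_in = 1×48/53 = 48/53, sense flips to +
mesh 3 [59T→36T]: |ω|/ω_in = (48/53)×59/36 = 236/159, sense flips to −
mesh 4 [50T→13T]: |ω|/ω_in = (236/159)×50/13 = 11800/2067, sense flips to +
mesh 5 [13T→49T]: |ω|/ω_in = (11800/2067)×13/49 = 11800/7791, sense flips to −
signed output speed (× input speed) = -11800/7791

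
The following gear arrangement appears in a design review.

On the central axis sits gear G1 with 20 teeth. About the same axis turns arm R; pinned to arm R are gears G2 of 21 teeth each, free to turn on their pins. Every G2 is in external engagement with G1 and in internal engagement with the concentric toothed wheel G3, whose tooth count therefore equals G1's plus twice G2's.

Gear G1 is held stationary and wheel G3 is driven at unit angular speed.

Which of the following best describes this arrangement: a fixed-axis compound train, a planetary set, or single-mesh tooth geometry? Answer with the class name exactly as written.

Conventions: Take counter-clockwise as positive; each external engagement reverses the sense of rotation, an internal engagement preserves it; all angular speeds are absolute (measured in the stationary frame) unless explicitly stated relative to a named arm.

planetary set

recognized (axles ride arm R): planetary set, 20/21/62 teeth
classification: planetary set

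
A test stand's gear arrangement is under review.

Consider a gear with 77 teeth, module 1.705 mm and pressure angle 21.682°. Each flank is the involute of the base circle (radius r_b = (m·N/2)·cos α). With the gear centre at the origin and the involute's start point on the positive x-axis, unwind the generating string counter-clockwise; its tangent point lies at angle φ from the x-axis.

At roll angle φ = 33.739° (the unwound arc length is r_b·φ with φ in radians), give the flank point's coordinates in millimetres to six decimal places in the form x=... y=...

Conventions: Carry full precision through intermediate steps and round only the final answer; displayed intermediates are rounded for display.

recognized (one wheel, involute flank): single-mesh tooth geometry, m = 1.705, N = 77
pitch radius r_p = m·N/2 = 1.705·77/2 = 65.642500
base radius r_b = r_p·cos α = 65.642500·cos 21.682° = 60.998207
roll angle φ = 33.739° = 0.58885664 rad
x = r_b·(cos φ + φ·sin φ) = 70.674564
y = r_b·(sin φ − φ·cos φ) = 4.009497

x=70.674564 y=4.009497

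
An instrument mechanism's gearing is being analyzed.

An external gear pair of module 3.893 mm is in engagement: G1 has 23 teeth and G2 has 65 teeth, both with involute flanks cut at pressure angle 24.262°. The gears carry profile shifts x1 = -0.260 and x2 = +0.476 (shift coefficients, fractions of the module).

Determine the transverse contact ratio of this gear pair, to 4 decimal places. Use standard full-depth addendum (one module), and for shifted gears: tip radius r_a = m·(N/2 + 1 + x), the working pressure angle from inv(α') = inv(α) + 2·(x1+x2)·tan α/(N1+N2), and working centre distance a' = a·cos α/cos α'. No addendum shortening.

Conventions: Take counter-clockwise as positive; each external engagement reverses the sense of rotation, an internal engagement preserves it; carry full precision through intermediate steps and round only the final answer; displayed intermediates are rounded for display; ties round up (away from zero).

single-mesh involute tooth geometry (23T engaging 65T at module 3.893)
base radii: r_b1 = 40.815279, r_b2 = 115.347527
tip radii: r_a1 = 47.650320, r_a2 = 132.268568
inv(α') = inv(24.262°) + 2·(-0.260+0.476)·tan α/(23+65) = 0.02947995  ⇒  α' = 24.86868°
a' = a·cos α / cos α' = 171.2920·cos 24.262°/cos 24.86868° = 172.123088
action lengths: √(r_a1²−r_b1²) = 24.589958, √(r_a2²−r_b2²) = 64.729607
base pitch p_b = π·m·cos α = 11.149998
CR = (24.589958 + 64.729607 − 172.123088·sin 24.86868°)/11.149998 = 1.518828
contact ratio ≈ 1.5188

1.5188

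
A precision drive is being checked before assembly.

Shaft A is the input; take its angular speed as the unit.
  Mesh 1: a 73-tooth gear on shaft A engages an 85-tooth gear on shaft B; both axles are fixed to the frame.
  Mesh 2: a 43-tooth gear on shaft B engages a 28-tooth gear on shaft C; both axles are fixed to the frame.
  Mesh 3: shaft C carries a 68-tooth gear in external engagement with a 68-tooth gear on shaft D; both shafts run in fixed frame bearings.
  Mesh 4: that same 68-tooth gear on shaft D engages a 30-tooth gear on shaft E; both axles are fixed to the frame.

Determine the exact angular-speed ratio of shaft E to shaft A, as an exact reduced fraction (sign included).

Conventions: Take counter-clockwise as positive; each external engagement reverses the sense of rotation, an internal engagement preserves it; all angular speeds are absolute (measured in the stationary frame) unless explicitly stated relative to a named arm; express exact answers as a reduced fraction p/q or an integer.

class = fixed-axis compound train [4 meshes; 4 ratios multiply, 4 sense flips]
mesh 1 [73T→85T]: running ratio 73/85, sense −
mesh 2 [43T→28T]: running ratio 3139/2380, sense +
mesh 3 [68T→68T]: running ratio 3139/2380, sense −
mesh 4 [68T→30T]: running ratio 3139/1050, sense +
ω_out/ω_in = 3139/1050

3139/1050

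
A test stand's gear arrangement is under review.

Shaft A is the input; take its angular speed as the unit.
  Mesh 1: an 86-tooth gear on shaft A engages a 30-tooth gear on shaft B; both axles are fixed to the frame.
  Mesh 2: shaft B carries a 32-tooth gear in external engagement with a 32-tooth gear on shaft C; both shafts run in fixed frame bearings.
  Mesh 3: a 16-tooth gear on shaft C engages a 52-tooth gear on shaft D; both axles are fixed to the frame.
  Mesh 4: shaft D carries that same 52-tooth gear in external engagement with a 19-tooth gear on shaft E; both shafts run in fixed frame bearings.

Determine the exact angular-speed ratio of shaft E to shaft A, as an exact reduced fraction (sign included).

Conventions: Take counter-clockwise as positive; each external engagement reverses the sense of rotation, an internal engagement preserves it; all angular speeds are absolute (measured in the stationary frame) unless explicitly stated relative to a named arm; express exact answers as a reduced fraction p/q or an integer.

class = fixed-axis compound train [4 meshes; 4 ratios multiply, 4 sense flips]
mesh 1 [86T→30T]: running ratio 43/15, sense −
mesh 2 [32T→32T]: running ratio 43/15, sense +
mesh 3 [16T→52T]: running ratio 172/195, sense −
mesh 4 [52T→19T]: running ratio 688/285, sense +
ω_out/ω_in = 688/285

688/285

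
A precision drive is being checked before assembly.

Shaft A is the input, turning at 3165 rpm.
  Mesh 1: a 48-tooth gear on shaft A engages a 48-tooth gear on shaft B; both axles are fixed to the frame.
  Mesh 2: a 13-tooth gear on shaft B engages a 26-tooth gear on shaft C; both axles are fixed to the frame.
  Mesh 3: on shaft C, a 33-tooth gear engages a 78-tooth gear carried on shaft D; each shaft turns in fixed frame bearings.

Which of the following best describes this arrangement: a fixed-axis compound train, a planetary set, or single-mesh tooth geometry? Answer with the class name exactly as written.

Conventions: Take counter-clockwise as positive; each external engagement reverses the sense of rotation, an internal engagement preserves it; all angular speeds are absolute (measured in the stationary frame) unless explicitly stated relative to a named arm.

recognized (4 fixed axles, 3 meshes): fixed-axis compound train
classification: fixed-axis compound train

fixed-axis compound train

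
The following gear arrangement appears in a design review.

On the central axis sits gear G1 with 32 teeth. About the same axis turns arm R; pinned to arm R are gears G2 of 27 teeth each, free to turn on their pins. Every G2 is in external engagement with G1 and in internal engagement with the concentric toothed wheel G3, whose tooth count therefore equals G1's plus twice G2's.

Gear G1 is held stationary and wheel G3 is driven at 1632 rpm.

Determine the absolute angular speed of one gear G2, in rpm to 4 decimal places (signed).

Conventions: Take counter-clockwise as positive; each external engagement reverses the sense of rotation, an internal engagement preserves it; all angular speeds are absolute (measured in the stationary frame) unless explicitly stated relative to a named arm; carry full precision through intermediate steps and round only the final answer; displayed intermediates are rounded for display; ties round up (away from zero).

planetary set (32T centre, 27T on arm, 86T internal) — Willis relation
normalise by the input: solve with ω_ring = 1, then scale by 1632 rpm
ring teeth: 32 + 2·27 = 86
32(ω_sun−ω_arm) = −86(ω_ring−ω_arm),  ω_sun = 0, ω_ring = 1
32(0−ω_arm) = −86(1−ω_arm)  ⇒  118·ω_arm = 86  ⇒  ω_arm = 43/59
sun–planet mesh: 32·(0−43/59) = −27·(ω_p−ω_arm)  ⇒  ω_p−ω_arm = 1376/1593
ω_p = 43/59 + 1376/1593 = 43/27
scale: ω_p = 43/27 × 1632 rpm = +2599.1111 rpm

+2599.1111 rpm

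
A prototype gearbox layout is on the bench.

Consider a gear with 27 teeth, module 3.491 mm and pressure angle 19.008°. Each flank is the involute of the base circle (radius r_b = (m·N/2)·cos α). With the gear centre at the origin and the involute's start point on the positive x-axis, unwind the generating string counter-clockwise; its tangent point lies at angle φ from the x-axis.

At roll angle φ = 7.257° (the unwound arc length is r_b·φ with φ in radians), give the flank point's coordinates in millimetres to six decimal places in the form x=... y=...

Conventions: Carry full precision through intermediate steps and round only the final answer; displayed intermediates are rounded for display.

topology: single-mesh involute geometry — m = 3.491, N = 27
pitch radius r_p = m·N/2 = 3.491·27/2 = 47.128500
base radius r_b = r_p·cos α = 47.128500·cos 19.008° = 44.558729
roll angle φ = 7.257° = 0.12665854 rad
x = r_b·(cos φ + φ·sin φ) = 44.914711
y = r_b·(sin φ − φ·cos φ) = 0.030131

x=44.914711 y=0.030131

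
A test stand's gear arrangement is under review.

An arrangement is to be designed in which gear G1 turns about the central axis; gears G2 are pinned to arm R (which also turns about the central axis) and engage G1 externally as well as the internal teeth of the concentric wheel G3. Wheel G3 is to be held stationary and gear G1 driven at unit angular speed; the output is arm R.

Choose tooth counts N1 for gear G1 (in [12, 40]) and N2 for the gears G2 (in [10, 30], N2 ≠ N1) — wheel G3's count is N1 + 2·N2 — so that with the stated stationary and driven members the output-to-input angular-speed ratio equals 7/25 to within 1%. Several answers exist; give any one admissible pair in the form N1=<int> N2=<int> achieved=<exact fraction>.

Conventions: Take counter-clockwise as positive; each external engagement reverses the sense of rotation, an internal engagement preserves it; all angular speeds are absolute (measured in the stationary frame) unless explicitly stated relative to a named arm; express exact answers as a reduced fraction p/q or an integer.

planetary set to be sized for 7/25 (Willis relation)
Willis with ω_ring = 0: ω_arm/ω_sun = N1/(N1+N3); set equal to 7/25  ⇒  N3/N1 = 1/(7/25) − 1 = 18/7
N3 = N1 + 2·N2  ⇒  N2/N1 = (N3/N1 − 1)/2 = (18/7 − 1)/2 = 11/14
smallest multiple with N1 ≥ 12 and N2 ≥ 10: k = 1  ⇒  N1 = 1·14 = 14, N2 = 1·11 = 11 (N1 ≤ 40, N2 ≤ 30, N2 ≠ N1 ✓), N3 = 14 + 2·11 = 36
check: N1/(N1+N3) with N1 = 14, N3 = 36 gives 7/25; |achieved − target| = 0 ≤ 7/2500 ✓

N1=14 N2=11 achieved=7/25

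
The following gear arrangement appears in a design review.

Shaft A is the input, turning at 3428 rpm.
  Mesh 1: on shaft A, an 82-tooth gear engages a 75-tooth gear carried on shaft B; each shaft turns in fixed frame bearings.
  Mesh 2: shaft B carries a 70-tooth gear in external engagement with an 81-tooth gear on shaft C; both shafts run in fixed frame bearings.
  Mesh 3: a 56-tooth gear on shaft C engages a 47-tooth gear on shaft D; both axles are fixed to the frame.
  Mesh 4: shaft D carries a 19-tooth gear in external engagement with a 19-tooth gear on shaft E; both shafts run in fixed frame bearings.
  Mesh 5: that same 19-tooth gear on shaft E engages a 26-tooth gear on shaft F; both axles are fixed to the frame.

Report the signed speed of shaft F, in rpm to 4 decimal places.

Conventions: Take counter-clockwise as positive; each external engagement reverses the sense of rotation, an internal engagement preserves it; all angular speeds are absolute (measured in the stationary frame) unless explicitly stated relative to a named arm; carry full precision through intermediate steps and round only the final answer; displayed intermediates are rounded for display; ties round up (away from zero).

recognized (6 fixed axles, 5 meshes): fixed-axis compound train
mesh 1 [82T→75T]: ω = 3428.0000×82/75 = 3747.9467 rpm, sense flips to −
mesh 2 [70T→81T]: ω = 3747.9467×70/81 = 3238.9663 rpm, sense flips to +
mesh 3 [56T→47T]: ω = 3238.9663×56/47 = 3859.1938 rpm, sense flips to −
mesh 4 [19T→19T]: ω = 3859.1938×19/19 = 3859.1938 rpm, sense flips to +
mesh 5 [19T→26T]: ω = 3859.1938×19/26 = 2820.1801 rpm, sense flips to −
signed output speed = -2820.1801 rpm

-2820.1801 rpm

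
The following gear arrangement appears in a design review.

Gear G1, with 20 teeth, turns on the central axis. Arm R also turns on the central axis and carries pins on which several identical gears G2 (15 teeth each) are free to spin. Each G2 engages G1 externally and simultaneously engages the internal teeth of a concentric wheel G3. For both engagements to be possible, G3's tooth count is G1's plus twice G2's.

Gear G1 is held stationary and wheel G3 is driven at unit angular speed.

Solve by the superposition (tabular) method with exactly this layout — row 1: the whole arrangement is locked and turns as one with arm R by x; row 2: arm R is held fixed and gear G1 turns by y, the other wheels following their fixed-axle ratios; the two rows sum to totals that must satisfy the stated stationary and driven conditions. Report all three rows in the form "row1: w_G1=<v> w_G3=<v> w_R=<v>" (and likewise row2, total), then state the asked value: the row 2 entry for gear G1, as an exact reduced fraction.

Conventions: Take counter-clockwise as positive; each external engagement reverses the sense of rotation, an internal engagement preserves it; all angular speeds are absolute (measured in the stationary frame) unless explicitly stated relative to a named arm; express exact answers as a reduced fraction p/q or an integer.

recognized (axles ride arm R): planetary set, 20/15/50 teeth
row 1 — lock + rotate with arm: ω_sun = ω_ring = ω_arm = x
row 2 (arm held, sun turns y): ω_ring = −(20/50)·y, ω_arm = 0
boundary: total ω_sun = x + y = 0 and total ω_ring = x − (20/50)·y = 1  ⇒  y = -5/7, x = 5/7
row 2 ring = −(20/50)·(-5/7) = 2/7
totals (row 1 + row 2): sun 5/7 + (-5/7) = 0, ring 5/7 + 2/7 = 1, arm 5/7 + 0 = 5/7
asked cell (row2, sun) = -5/7

row1: w_G1=5/7 w_G3=5/7 w_R=5/7
row2: w_G1=-5/7 w_G3=2/7 w_R=0
total: w_G1=0 w_G3=1 w_R=5/7
asked value: -5/7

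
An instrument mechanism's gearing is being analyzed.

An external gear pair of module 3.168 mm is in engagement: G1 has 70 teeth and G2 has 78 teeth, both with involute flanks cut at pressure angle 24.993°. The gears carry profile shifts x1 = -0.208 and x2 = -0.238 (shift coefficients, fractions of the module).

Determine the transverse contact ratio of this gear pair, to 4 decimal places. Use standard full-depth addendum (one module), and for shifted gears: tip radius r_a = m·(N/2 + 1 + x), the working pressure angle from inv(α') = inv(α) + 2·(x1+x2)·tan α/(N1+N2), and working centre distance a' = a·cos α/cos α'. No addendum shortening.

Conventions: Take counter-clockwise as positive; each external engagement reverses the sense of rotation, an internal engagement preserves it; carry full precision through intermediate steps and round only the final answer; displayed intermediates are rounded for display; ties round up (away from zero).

topology: single-mesh involute geometry — m = 3.168, 70T/78T pair
base radii: r_b1 = 100.497132, r_b2 = 111.982518
tip radii: r_a1 = 113.389056, r_a2 = 125.966016
inv(α') = inv(24.993°) + 2·(-0.208-0.238)·tan α/(70+78) = 0.02713924  ⇒  α' = 24.22581°
a' = a·cos α / cos α' = 234.4320·cos 24.993°/cos 24.22581° = 232.998586
action lengths: √(r_a1²−r_b1²) = 52.510994, √(r_a2²−r_b2²) = 57.683211
base pitch p_b = π·m·cos α = 9.020601
CR = (52.510994 + 57.683211 − 232.998586·sin 24.22581°)/9.020601 = 1.617075
contact ratio ≈ 1.6171

1.6171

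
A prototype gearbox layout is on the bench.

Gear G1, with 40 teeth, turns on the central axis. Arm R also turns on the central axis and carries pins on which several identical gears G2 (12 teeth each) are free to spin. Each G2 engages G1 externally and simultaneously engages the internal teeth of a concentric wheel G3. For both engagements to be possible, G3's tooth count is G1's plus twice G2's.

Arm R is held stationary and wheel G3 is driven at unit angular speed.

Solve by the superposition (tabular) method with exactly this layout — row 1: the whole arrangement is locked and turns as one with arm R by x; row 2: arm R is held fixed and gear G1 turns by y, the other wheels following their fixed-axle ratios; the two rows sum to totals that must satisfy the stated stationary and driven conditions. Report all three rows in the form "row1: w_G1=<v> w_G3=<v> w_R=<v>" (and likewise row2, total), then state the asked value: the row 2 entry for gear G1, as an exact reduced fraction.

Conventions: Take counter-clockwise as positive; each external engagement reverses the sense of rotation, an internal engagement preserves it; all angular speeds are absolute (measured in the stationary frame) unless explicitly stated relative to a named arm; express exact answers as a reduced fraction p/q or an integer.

row1: w_G1=0 w_G3=0 w_R=0
row2: w_G1=-8/5 w_G3=1 w_R=0
total: w_G1=-8/5 w_G3=1 w_R=0
asked value: -8/5

topology: planetary set — G1 40T / G2 12T / G3 64T, arm = carrier (Willis)
row 1 (train locked, turned with arm): all members turn x
row 2 — arm fixed, fixed-axis ratios: sun y, ring −(40/64)·y, arm 0
boundary: total ω_arm = x = 0 and total ω_ring = x − (40/64)·y = 1  ⇒  y = -8/5, x = 0
row 2 ring = −(40/64)·(-8/5) = 1
totals (row 1 + row 2): sun 0 + (-8/5) = -8/5, ring 0 + 1 = 1, arm 0 + 0 = 0
asked cell (row2, sun) = -8/5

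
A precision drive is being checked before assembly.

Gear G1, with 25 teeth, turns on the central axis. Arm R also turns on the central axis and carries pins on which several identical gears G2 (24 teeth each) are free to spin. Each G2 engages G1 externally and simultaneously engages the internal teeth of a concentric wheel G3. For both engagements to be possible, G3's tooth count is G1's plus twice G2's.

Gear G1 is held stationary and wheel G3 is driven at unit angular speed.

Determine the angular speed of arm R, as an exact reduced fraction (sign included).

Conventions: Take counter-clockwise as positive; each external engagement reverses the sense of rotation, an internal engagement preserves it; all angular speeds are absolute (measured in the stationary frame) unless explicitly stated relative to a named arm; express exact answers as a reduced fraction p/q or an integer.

recognized (axles ride arm R): planetary set, 25/24/73 teeth
ring teeth: 25 + 2·24 = 73
25(ω_sun−ω_arm) = −73(ω_ring−ω_arm),  ω_sun = 0, ω_ring = 1
25(0−ω_arm) = −73(1−ω_arm)  ⇒  98·ω_arm = 73  ⇒  ω_arm = 73/98
exact speed ratio = 73/98

73/98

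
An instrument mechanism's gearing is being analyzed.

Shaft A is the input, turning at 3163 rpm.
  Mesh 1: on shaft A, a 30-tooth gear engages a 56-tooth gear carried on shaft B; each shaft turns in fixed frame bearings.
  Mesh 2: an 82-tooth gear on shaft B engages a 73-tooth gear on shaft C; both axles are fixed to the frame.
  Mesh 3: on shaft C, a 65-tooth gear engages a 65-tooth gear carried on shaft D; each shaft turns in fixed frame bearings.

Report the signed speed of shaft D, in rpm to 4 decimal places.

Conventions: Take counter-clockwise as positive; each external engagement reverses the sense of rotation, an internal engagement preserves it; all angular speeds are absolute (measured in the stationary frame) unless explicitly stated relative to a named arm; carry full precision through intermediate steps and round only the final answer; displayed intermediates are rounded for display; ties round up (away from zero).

topology: fixed-axis compound train — 3 meshes, A→D
mesh 1 [30T→56T]: ω = 3163.0000×30/56 = 1694.4643 rpm, sense flips to −
mesh 2 [82T→73T]: ω = 1694.4643×82/73 = 1903.3708 rpm, sense flips to +
mesh 3 [65T→65T]: ω = 1903.3708×65/65 = 1903.3708 rpm, sense flips to −
signed output speed = -1903.3708 rpm

-1903.3708 rpm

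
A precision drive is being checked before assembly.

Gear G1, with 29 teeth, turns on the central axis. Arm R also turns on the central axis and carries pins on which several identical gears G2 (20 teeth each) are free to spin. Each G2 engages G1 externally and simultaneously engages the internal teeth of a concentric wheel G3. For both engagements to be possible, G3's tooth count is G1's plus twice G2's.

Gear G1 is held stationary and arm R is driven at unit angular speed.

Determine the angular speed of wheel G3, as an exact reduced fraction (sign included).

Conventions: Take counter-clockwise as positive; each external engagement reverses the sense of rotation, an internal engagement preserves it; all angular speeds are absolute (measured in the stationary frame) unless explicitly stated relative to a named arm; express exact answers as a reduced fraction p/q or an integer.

class = planetary set [G3 = 29+2·20 = 69; Willis about the carrier]
ring teeth: 29 + 2·20 = 69
29(ω_sun−ω_arm) = −69(ω_ring−ω_arm),  ω_sun = 0, ω_arm = 1
ω_ring = 1 − (29/69)(0−1) = 98/69
exact speed ratio = 98/69

98/69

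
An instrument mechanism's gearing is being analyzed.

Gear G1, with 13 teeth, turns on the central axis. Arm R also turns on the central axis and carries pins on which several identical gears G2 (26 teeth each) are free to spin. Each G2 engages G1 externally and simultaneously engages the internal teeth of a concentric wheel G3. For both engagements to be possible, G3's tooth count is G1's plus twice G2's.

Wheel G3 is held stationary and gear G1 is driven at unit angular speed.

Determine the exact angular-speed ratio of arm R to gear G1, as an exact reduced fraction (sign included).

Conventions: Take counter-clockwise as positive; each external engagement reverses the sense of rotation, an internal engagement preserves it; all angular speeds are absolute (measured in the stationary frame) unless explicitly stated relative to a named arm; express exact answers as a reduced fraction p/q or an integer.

1/6

class = planetary set [G3 = 13+2·26 = 65; Willis about the carrier]
ring teeth: 13 + 2·26 = 65
13(ω_sun−ω_arm) = −65(ω_ring−ω_arm),  ω_ring = 0, ω_sun = 1
13(1−ω_arm) = −65(0−ω_arm)  ⇒  78·ω_arm = 13  ⇒  ω_arm = 1/6
ω_out/ω_in = 1/6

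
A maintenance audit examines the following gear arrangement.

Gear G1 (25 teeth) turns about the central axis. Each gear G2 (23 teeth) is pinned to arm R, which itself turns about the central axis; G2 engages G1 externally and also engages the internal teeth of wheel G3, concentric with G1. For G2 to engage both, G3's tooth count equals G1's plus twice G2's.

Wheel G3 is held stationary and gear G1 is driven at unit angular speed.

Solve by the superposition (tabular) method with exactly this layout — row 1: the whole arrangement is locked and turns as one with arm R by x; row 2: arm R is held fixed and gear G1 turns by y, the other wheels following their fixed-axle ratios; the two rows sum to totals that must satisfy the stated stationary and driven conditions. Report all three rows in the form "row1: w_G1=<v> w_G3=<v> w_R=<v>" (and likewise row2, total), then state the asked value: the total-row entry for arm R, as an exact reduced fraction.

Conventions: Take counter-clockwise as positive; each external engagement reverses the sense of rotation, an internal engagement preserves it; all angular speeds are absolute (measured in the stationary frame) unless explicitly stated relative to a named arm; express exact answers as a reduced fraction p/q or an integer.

row1: w_G1=25/96 w_G3=25/96 w_R=25/96
row2: w_G1=71/96 w_G3=-25/96 w_R=0
total: w_G1=1 w_G3=0 w_R=25/96
asked value: 25/96

topology: planetary set — G1 25T / G2 23T / G3 71T, arm = carrier (Willis)
row 1 (train locked, turned with arm): all members turn x
row 2: sun turns y, ring = −(25/71)·y, arm 0
boundary: total ω_ring = x − (25/71)·y = 0 and total ω_sun = x + y = 1  ⇒  y = 71/96, x = 25/96
row 2 ring = −(25/71)·71/96 = -25/96
totals (row 1 + row 2): sun 25/96 + 71/96 = 1, ring 25/96 + (-25/96) = 0, arm 25/96 + 0 = 25/96
asked cell (total, arm) = 25/96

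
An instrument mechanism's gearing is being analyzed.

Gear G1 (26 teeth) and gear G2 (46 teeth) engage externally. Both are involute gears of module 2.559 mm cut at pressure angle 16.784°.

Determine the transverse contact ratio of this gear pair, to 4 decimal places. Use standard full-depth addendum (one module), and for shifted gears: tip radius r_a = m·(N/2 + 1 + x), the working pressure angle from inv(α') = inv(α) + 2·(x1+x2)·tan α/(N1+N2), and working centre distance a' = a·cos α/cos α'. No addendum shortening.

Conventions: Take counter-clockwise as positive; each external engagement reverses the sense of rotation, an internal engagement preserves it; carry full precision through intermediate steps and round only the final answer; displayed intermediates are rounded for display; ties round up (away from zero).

1.8485

recognized (one external pair, fixed centres): single-mesh tooth geometry, m = 2.559, N1 = 26, N2 = 46
base radii: r_b1 = 31.849832, r_b2 = 56.349702
tip radii: r_a1 = 35.826000, r_a2 = 61.416000
no profile shift: α' = α, a' = a
action lengths: √(r_a1²−r_b1²) = 16.403978, √(r_a2²−r_b2²) = 24.426136
base pitch p_b = π·m·cos α = 7.696861
CR = (16.403978 + 24.426136 − 92.124000·sin 16.78400°)/7.696861 = 1.848543
contact ratio ≈ 1.8485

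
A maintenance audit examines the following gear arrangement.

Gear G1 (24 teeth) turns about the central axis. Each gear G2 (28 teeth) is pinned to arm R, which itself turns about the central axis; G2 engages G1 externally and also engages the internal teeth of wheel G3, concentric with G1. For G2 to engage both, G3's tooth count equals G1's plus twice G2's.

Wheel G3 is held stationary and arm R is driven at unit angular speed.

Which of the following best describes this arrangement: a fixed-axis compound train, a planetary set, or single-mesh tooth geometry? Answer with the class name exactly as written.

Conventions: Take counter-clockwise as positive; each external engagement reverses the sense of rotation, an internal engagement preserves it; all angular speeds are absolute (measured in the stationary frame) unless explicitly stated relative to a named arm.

topology: planetary set — G1 24T / G2 28T / G3 80T, arm = carrier (Willis)
classification: planetary set

planetary set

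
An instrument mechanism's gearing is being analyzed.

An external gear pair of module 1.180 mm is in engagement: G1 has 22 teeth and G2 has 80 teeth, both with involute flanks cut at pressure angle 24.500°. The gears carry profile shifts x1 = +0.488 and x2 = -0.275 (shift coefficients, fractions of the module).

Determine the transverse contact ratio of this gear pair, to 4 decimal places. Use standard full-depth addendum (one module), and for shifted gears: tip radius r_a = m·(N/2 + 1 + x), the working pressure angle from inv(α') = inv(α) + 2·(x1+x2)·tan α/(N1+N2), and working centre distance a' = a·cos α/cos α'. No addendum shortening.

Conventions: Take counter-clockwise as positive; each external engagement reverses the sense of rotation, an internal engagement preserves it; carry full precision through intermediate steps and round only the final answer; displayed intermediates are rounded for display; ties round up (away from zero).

single-mesh involute tooth geometry (22T engaging 80T at module 1.180)
base radii: r_b1 = 11.811297, r_b2 = 42.950172
tip radii: r_a1 = 14.735840, r_a2 = 48.055500
inv(α') = inv(24.500°) + 2·(+0.488-0.275)·tan α/(22+80) = 0.03002392  ⇒  α' = 25.01279°
a' = a·cos α / cos α' = 60.1800·cos 24.500°/cos 25.01279° = 60.428888
action lengths: √(r_a1²−r_b1²) = 8.811256, √(r_a2²−r_b2²) = 21.554902
base pitch p_b = π·m·cos α = 3.373299
CR = (8.811256 + 21.554902 − 60.428888·sin 25.01279°)/3.373299 = 1.427558
contact ratio ≈ 1.4276

1.4276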